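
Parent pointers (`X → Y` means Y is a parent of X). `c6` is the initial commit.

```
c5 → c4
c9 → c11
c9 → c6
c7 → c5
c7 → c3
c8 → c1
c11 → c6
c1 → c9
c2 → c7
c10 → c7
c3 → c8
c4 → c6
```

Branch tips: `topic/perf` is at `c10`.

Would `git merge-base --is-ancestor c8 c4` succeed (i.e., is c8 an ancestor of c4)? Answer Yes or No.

Ancestors of c4: {c4, c6}.
c8 is not in that set, so it is not an ancestor of c4.

No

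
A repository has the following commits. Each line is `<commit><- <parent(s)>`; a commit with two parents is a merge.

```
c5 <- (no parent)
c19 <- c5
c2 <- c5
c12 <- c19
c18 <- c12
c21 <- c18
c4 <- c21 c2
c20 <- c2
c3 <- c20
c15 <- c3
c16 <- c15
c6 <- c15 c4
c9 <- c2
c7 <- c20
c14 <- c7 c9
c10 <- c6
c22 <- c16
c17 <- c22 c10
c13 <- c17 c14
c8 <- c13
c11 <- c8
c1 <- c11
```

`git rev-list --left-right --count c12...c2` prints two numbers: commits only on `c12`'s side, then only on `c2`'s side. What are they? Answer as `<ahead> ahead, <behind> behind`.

Reachable from c12: {c12, c19, c5}.
Reachable from c2: {c2, c5}.
Only in c12's history (ahead): {c12, c19} — 2.
Only in c2's history (behind): {c2} — 1.

2 ahead, 1 behind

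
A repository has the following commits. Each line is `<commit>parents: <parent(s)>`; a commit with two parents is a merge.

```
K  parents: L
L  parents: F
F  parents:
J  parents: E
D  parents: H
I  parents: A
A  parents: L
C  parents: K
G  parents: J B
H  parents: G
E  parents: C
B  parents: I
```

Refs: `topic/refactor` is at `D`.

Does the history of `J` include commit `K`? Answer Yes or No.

Ancestors of J (commits reachable by following parents): {C, E, F, J, K, L}.
K is in that set, so it is an ancestor of J.

Yes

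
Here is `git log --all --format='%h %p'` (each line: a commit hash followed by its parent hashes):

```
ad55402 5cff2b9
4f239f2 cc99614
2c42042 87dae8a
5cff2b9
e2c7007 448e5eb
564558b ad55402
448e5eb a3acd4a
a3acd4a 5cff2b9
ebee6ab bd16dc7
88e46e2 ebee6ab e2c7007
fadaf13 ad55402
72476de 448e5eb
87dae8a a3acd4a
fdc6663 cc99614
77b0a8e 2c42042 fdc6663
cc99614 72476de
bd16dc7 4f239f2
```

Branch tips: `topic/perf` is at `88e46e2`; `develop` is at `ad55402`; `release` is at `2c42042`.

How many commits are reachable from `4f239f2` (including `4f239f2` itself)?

Walking parent pointers from 4f239f2: reachable set = {448e5eb, 4f239f2, 5cff2b9, 72476de, a3acd4a, cc99614}.
That is 6 commits.

6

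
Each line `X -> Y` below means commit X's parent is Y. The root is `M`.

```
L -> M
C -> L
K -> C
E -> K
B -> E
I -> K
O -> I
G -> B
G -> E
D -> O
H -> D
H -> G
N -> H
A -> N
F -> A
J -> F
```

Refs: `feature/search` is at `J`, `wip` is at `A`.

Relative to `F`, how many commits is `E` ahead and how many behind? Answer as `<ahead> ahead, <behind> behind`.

0 ahead, 9 behind

Reachable from E: {C, E, K, L, M}.
Reachable from F: {A, B, C, D, E, F, G, H, I, K, L, M, N, O}.
Only in E's history (ahead): {} — 0.
Only in F's history (behind): {A, B, D, F, G, H, I, N, O} — 9.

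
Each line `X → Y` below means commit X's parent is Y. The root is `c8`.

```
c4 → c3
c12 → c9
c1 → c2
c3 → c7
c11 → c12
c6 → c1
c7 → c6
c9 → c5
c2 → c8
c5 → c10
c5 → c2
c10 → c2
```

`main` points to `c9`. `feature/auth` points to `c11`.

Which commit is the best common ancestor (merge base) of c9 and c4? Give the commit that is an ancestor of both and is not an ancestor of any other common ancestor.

Ancestors of c9: {c10, c2, c5, c8, c9}.
Ancestors of c4: {c1, c2, c3, c4, c6, c7, c8}.
Common ancestors: {c2, c8}.
Among these, c2 is not an ancestor of any other common ancestor — it is the merge base.

c2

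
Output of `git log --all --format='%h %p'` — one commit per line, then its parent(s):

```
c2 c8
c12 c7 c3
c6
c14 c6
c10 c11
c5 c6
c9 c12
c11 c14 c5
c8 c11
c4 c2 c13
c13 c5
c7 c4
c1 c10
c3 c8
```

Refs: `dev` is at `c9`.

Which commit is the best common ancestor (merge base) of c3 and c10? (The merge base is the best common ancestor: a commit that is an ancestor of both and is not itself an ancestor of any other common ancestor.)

c11

Ancestors of c3: {c11, c14, c3, c5, c6, c8}.
Ancestors of c10: {c10, c11, c14, c5, c6}.
Common ancestors: {c11, c14, c5, c6}.
Among these, c11 is not an ancestor of any other common ancestor — it is the merge base.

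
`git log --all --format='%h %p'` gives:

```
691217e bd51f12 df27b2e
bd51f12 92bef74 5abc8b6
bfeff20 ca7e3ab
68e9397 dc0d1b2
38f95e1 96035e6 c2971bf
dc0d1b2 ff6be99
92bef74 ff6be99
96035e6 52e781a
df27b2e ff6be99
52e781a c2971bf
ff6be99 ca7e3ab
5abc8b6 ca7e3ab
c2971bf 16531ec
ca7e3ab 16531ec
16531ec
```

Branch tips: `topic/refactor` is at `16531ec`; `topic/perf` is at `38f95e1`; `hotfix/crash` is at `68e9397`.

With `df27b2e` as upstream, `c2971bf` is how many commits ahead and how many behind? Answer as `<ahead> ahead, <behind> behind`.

Reachable from c2971bf: {16531ec, c2971bf}.
Reachable from df27b2e: {16531ec, ca7e3ab, df27b2e, ff6be99}.
Only in c2971bf's history (ahead): {c2971bf} — 1.
Only in df27b2e's history (behind): {ca7e3ab, df27b2e, ff6be99} — 3.

1 ahead, 3 behind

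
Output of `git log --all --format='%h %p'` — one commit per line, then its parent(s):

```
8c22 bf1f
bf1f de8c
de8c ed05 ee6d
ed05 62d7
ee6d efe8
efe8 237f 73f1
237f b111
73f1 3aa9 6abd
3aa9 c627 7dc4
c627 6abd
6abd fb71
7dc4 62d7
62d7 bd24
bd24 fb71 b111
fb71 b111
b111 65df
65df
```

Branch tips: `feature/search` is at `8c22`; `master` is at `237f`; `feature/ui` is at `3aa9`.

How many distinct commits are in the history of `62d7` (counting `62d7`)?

5

Walking parent pointers from 62d7: reachable set = {62d7, 65df, b111, bd24, fb71}.
That is 5 commits.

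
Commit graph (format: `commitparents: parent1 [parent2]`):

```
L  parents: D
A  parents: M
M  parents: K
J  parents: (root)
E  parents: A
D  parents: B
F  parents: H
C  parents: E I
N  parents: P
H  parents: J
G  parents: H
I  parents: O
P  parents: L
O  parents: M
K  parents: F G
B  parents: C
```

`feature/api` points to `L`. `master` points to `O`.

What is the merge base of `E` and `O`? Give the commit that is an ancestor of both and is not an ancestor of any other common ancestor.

M

Ancestors of E: {A, E, F, G, H, J, K, M}.
Ancestors of O: {F, G, H, J, K, M, O}.
Common ancestors: {F, G, H, J, K, M}.
Among these, M is not an ancestor of any other common ancestor — it is the merge base.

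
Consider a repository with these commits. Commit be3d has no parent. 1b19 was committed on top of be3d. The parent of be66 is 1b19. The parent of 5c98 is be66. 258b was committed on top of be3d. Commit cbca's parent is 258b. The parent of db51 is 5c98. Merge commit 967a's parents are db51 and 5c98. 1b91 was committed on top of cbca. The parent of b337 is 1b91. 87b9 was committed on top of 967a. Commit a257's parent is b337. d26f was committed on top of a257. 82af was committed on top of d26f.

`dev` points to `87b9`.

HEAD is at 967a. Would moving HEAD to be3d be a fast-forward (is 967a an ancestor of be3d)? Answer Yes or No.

No

A fast-forward from 967a to be3d is possible iff 967a is an ancestor of be3d.
Ancestors of be3d: {be3d}.
967a is not among them, so fast-forward is not possible.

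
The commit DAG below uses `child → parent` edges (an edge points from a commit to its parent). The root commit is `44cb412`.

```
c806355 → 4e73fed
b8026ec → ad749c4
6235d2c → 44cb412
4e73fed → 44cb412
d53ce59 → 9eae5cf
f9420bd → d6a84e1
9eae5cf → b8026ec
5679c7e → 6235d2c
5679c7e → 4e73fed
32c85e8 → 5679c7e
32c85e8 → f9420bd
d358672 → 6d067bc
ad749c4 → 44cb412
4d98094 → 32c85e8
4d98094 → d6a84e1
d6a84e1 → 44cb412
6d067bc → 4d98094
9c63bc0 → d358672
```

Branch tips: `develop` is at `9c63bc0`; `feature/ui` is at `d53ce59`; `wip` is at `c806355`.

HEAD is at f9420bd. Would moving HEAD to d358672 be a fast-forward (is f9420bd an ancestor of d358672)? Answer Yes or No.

A fast-forward from f9420bd to d358672 is possible iff f9420bd is an ancestor of d358672.
Ancestors of d358672: {32c85e8, 44cb412, 4d98094, 4e73fed, 5679c7e, 6235d2c, 6d067bc, d358672, d6a84e1, f9420bd}.
f9420bd is among them, so fast-forward is possible.

Yes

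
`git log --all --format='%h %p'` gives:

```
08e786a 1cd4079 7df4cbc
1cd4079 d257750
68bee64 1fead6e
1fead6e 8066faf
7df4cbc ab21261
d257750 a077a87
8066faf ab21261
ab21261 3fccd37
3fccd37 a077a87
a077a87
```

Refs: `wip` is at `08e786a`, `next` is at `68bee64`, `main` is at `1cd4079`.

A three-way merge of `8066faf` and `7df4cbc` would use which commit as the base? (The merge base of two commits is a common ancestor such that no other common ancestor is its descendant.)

Ancestors of 8066faf: {3fccd37, 8066faf, a077a87, ab21261}.
Ancestors of 7df4cbc: {3fccd37, 7df4cbc, a077a87, ab21261}.
Common ancestors: {3fccd37, a077a87, ab21261}.
Among these, ab21261 is not an ancestor of any other common ancestor — it is the merge base.

ab21261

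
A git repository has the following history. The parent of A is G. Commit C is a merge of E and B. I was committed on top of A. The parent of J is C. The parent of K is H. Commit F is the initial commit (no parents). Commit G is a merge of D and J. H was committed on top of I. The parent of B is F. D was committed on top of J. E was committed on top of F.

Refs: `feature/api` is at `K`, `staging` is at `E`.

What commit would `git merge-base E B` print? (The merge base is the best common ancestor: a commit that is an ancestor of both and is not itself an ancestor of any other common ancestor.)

Ancestors of E: {E, F}.
Ancestors of B: {B, F}.
Common ancestors: {F}.
The only common ancestor is F, so it is the merge base.

F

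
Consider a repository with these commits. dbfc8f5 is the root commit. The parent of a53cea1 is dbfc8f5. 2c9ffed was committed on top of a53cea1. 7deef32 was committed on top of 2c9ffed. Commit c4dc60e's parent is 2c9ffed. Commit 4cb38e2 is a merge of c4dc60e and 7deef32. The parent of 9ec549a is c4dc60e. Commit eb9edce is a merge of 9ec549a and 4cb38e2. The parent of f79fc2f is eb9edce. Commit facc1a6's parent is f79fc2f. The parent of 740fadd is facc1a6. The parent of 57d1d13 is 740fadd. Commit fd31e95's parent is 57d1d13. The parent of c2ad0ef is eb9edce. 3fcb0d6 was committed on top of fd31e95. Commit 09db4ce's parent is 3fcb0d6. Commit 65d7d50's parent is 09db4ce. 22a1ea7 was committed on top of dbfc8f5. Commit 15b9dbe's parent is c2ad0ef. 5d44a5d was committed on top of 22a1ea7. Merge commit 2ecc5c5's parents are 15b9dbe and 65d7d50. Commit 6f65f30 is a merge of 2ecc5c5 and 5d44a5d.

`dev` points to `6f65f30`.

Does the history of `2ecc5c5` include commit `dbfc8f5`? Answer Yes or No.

Yes

Ancestors of 2ecc5c5 (commits reachable by following parents): {09db4ce, 15b9dbe, 2c9ffed, 2ecc5c5, 3fcb0d6, 4cb38e2, 57d1d13, 65d7d50, 740fadd, 7deef32, 9ec549a, a53cea1, c2ad0ef, c4dc60e, dbfc8f5, eb9edce, f79fc2f, facc1a6, fd31e95}.
dbfc8f5 is in that set, so it is an ancestor of 2ecc5c5.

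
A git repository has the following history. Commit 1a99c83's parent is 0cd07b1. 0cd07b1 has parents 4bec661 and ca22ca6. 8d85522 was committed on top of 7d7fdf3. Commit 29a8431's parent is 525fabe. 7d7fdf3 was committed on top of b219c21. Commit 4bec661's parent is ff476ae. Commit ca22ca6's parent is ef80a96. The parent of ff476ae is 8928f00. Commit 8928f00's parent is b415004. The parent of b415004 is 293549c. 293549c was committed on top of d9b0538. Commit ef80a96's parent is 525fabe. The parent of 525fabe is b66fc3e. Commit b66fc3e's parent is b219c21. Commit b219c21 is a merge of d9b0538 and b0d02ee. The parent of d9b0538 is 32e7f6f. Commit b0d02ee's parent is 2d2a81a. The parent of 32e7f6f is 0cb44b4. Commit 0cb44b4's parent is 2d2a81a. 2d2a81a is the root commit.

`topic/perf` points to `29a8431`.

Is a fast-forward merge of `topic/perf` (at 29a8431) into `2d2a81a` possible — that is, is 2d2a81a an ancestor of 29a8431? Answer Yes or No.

A fast-forward from 2d2a81a to 29a8431 is possible iff 2d2a81a is an ancestor of 29a8431.
Ancestors of 29a8431: {0cb44b4, 29a8431, 2d2a81a, 32e7f6f, 525fabe, b0d02ee, b219c21, b66fc3e, d9b0538}.
2d2a81a is among them, so fast-forward is possible.

Yes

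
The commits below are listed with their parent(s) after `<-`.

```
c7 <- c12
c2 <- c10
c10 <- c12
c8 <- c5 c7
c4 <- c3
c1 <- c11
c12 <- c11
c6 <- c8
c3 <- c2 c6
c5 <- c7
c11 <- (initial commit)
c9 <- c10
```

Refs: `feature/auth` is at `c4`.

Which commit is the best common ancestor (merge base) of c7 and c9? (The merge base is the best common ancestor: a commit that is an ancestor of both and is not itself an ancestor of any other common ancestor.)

Ancestors of c7: {c11, c12, c7}.
Ancestors of c9: {c10, c11, c12, c9}.
Common ancestors: {c11, c12}.
Among these, c12 is not an ancestor of any other common ancestor — it is the merge base.

c12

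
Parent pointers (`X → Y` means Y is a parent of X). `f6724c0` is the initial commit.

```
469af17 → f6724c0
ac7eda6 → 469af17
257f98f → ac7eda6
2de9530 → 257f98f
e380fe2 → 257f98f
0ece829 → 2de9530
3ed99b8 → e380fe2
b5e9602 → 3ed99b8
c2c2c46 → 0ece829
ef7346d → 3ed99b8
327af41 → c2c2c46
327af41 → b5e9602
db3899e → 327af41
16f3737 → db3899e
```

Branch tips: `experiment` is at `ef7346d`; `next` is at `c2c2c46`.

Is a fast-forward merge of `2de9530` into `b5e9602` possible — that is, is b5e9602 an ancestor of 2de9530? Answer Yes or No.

No

A fast-forward from b5e9602 to 2de9530 is possible iff b5e9602 is an ancestor of 2de9530.
Ancestors of 2de9530: {257f98f, 2de9530, 469af17, ac7eda6, f6724c0}.
b5e9602 is not among them, so fast-forward is not possible.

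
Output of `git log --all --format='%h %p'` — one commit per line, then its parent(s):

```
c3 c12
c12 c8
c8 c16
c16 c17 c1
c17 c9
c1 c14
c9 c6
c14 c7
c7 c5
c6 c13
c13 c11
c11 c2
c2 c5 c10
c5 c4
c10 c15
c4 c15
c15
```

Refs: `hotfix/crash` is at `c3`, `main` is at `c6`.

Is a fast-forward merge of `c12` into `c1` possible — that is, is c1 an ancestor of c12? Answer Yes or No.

A fast-forward from c1 to c12 is possible iff c1 is an ancestor of c12.
Ancestors of c12: {c1, c10, c11, c12, c13, c14, c15, c16, c17, c2, c4, c5, c6, c7, c8, c9}.
c1 is among them, so fast-forward is possible.

Yes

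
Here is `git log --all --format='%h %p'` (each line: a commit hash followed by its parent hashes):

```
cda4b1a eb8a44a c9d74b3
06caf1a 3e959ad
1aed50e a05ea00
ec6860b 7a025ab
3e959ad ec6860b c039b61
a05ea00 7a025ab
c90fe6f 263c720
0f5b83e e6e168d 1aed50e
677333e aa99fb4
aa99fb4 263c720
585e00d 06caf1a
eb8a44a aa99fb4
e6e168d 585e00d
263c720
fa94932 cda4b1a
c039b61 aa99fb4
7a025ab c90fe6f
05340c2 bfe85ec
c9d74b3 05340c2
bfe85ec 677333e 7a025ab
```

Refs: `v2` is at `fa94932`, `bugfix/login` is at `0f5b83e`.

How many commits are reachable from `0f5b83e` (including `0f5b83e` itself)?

13

Walking parent pointers from 0f5b83e: reachable set = {06caf1a, 0f5b83e, 1aed50e, 263c720, 3e959ad, 585e00d, 7a025ab, a05ea00, aa99fb4, c039b61, c90fe6f, e6e168d, ec6860b}.
That is 13 commits.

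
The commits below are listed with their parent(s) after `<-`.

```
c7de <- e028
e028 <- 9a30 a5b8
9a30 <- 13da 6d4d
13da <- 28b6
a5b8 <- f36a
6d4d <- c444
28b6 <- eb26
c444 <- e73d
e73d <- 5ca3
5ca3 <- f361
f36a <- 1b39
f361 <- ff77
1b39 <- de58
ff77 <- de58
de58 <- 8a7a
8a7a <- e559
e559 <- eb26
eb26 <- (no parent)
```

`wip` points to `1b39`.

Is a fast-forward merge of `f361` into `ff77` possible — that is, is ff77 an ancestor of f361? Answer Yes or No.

A fast-forward from ff77 to f361 is possible iff ff77 is an ancestor of f361.
Ancestors of f361: {8a7a, de58, e559, eb26, f361, ff77}.
ff77 is among them, so fast-forward is possible.

Yes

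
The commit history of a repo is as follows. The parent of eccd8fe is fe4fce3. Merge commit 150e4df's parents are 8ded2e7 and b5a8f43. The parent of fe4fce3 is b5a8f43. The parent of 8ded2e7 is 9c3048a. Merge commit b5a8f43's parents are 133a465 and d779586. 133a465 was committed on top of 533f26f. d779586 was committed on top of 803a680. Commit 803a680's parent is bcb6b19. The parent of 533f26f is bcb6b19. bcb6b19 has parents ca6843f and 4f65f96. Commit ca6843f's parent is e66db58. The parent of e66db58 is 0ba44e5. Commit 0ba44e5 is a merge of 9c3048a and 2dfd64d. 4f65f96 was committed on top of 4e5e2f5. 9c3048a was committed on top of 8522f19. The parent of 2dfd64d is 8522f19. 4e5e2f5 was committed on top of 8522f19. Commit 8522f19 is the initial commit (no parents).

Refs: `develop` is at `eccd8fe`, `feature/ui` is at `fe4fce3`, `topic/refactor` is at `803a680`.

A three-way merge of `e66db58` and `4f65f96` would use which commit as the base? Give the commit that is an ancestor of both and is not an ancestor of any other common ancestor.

8522f19

Ancestors of e66db58: {0ba44e5, 2dfd64d, 8522f19, 9c3048a, e66db58}.
Ancestors of 4f65f96: {4e5e2f5, 4f65f96, 8522f19}.
Common ancestors: {8522f19}.
The only common ancestor is 8522f19, so it is the merge base.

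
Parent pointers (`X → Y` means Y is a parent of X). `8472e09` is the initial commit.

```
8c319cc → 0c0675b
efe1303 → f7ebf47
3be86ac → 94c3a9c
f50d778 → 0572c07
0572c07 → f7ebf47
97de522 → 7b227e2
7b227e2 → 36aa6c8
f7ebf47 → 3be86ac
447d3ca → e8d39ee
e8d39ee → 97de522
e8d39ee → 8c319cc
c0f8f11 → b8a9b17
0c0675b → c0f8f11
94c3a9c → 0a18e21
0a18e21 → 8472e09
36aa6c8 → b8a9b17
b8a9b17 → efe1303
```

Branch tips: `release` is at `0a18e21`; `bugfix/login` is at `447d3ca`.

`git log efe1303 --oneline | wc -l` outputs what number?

6

Walking parent pointers from efe1303: reachable set = {0a18e21, 3be86ac, 8472e09, 94c3a9c, efe1303, f7ebf47}.
That is 6 commits.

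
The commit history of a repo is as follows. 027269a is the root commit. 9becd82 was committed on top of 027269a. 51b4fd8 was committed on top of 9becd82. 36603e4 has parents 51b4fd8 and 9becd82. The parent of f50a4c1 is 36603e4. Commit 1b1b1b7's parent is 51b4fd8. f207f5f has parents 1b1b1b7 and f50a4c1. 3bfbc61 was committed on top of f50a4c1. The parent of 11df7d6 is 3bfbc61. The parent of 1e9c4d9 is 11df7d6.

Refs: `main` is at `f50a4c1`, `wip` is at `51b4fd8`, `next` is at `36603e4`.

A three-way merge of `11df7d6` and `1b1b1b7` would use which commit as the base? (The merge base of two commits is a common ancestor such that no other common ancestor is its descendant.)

51b4fd8

Ancestors of 11df7d6: {027269a, 11df7d6, 36603e4, 3bfbc61, 51b4fd8, 9becd82, f50a4c1}.
Ancestors of 1b1b1b7: {027269a, 1b1b1b7, 51b4fd8, 9becd82}.
Common ancestors: {027269a, 51b4fd8, 9becd82}.
Among these, 51b4fd8 is not an ancestor of any other common ancestor — it is the merge base.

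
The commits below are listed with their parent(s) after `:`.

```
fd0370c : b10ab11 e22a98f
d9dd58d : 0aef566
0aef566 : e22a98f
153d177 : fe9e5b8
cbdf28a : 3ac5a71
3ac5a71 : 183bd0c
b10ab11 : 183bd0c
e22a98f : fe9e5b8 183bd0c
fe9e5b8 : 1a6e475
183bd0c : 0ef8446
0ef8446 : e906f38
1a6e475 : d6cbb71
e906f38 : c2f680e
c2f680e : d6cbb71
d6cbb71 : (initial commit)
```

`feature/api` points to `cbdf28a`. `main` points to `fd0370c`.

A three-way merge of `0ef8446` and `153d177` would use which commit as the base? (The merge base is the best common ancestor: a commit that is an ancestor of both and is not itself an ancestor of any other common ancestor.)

d6cbb71

Ancestors of 0ef8446: {0ef8446, c2f680e, d6cbb71, e906f38}.
Ancestors of 153d177: {153d177, 1a6e475, d6cbb71, fe9e5b8}.
Common ancestors: {d6cbb71}.
The only common ancestor is d6cbb71, so it is the merge base.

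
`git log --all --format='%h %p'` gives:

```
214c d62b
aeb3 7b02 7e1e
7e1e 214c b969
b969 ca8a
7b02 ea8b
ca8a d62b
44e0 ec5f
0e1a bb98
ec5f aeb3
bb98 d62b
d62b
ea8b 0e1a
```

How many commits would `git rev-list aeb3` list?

10

Walking parent pointers from aeb3: reachable set = {0e1a, 214c, 7b02, 7e1e, aeb3, b969, bb98, ca8a, d62b, ea8b}.
That is 10 commits.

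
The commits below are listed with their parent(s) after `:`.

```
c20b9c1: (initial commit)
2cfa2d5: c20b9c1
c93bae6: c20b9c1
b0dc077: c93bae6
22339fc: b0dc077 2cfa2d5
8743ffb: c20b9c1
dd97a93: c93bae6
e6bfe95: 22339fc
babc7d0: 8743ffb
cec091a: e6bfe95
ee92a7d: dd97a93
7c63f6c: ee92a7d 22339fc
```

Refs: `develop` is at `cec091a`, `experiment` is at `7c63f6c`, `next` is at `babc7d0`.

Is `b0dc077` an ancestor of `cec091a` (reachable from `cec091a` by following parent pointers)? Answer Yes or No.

Yes

Ancestors of cec091a (commits reachable by following parents): {22339fc, 2cfa2d5, b0dc077, c20b9c1, c93bae6, cec091a, e6bfe95}.
b0dc077 is in that set, so it is an ancestor of cec091a.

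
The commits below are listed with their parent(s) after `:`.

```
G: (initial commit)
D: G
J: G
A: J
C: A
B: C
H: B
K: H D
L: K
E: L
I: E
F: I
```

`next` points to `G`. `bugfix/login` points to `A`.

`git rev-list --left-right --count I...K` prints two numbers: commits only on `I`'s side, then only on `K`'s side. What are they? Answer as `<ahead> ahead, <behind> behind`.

Reachable from I: {A, B, C, D, E, G, H, I, J, K, L}.
Reachable from K: {A, B, C, D, G, H, J, K}.
Only in I's history (ahead): {E, I, L} — 3.
Only in K's history (behind): {} — 0.

3 ahead, 0 behind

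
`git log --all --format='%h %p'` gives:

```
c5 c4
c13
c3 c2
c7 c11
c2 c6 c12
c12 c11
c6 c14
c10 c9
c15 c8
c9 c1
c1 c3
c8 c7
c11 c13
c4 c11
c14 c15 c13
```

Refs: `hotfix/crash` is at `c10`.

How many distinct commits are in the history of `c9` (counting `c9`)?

12

Walking parent pointers from c9: reachable set = {c1, c11, c12, c13, c14, c15, c2, c3, c6, c7, c8, c9}.
That is 12 commits.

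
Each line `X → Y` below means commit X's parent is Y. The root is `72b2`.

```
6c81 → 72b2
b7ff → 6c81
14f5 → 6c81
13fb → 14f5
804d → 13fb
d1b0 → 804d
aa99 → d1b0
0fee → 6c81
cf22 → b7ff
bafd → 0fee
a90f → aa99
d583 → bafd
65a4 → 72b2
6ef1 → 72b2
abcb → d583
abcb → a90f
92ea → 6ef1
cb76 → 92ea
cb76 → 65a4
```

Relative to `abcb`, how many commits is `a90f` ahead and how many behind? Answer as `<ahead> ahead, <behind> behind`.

Reachable from a90f: {13fb, 14f5, 6c81, 72b2, 804d, a90f, aa99, d1b0}.
Reachable from abcb: {0fee, 13fb, 14f5, 6c81, 72b2, 804d, a90f, aa99, abcb, bafd, d1b0, d583}.
Only in a90f's history (ahead): {} — 0.
Only in abcb's history (behind): {0fee, abcb, bafd, d583} — 4.

0 ahead, 4 behind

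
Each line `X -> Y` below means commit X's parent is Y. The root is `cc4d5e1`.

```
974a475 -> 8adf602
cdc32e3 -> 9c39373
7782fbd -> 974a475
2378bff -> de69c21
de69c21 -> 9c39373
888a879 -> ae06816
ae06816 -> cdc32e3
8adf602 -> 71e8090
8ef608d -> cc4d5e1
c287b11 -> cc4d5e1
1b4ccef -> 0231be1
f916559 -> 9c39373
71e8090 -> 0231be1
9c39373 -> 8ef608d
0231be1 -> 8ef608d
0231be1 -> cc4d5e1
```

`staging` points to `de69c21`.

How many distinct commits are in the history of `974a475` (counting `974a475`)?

Walking parent pointers from 974a475: reachable set = {0231be1, 71e8090, 8adf602, 8ef608d, 974a475, cc4d5e1}.
That is 6 commits.

6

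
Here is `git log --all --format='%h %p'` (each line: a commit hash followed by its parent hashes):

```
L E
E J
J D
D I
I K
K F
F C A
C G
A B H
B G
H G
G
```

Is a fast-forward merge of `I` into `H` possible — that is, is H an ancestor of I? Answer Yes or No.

Yes

A fast-forward from H to I is possible iff H is an ancestor of I.
Ancestors of I: {A, B, C, F, G, H, I, K}.
H is among them, so fast-forward is possible.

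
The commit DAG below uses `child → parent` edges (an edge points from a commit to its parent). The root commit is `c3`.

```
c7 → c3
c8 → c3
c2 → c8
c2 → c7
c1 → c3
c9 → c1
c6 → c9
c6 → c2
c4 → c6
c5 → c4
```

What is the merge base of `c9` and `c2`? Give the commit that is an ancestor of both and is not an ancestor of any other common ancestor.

Ancestors of c9: {c1, c3, c9}.
Ancestors of c2: {c2, c3, c7, c8}.
Common ancestors: {c3}.
The only common ancestor is c3, so it is the merge base.

c3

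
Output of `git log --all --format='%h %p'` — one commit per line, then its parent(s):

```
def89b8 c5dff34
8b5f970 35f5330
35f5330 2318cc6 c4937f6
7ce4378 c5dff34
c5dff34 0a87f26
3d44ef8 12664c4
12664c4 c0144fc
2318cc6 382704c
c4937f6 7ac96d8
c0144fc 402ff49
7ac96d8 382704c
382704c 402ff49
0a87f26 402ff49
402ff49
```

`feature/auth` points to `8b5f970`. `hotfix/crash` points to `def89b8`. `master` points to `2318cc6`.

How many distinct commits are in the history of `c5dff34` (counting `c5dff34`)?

3

Walking parent pointers from c5dff34: reachable set = {0a87f26, 402ff49, c5dff34}.
That is 3 commits.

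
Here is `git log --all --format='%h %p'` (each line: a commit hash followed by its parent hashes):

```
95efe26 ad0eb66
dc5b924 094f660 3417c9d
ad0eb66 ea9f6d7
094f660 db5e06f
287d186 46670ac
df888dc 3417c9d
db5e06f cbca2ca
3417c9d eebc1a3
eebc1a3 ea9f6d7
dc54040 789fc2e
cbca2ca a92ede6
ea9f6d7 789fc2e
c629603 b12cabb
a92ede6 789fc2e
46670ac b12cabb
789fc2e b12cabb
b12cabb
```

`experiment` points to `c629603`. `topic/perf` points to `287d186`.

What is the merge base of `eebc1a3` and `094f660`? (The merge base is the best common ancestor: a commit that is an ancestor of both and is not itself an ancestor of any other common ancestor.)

789fc2e

Ancestors of eebc1a3: {789fc2e, b12cabb, ea9f6d7, eebc1a3}.
Ancestors of 094f660: {094f660, 789fc2e, a92ede6, b12cabb, cbca2ca, db5e06f}.
Common ancestors: {789fc2e, b12cabb}.
Among these, 789fc2e is not an ancestor of any other common ancestor — it is the merge base.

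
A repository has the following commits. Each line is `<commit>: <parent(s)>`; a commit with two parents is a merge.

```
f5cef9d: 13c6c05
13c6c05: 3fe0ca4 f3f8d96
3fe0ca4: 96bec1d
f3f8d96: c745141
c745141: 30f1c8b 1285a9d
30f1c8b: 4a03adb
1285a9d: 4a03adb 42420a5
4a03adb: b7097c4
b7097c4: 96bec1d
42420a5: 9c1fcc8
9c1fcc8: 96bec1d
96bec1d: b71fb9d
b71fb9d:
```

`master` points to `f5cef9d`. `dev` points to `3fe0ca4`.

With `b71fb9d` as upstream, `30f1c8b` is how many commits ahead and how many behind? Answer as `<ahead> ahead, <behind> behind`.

4 ahead, 0 behind

Reachable from 30f1c8b: {30f1c8b, 4a03adb, 96bec1d, b7097c4, b71fb9d}.
Reachable from b71fb9d: {b71fb9d}.
Only in 30f1c8b's history (ahead): {30f1c8b, 4a03adb, 96bec1d, b7097c4} — 4.
Only in b71fb9d's history (behind): {} — 0.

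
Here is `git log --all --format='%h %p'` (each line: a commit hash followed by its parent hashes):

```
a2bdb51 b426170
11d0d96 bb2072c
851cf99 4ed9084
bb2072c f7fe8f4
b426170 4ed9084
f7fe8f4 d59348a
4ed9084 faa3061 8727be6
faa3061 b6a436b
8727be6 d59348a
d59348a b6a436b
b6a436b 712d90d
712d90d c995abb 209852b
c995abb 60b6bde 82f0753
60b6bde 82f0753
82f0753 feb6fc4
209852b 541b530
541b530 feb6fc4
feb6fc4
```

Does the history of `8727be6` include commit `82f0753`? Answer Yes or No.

Ancestors of 8727be6 (commits reachable by following parents): {209852b, 541b530, 60b6bde, 712d90d, 82f0753, 8727be6, b6a436b, c995abb, d59348a, feb6fc4}.
82f0753 is in that set, so it is an ancestor of 8727be6.

Yes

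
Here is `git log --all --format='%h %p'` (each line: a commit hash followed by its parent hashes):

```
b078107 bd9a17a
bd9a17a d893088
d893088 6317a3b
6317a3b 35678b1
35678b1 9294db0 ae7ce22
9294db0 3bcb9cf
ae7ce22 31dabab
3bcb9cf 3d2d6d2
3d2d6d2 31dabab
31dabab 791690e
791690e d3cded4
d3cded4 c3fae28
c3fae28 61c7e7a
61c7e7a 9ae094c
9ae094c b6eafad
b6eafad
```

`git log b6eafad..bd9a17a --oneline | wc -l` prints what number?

14

Reachable from bd9a17a: {31dabab, 35678b1, 3bcb9cf, 3d2d6d2, 61c7e7a, 6317a3b, 791690e, 9294db0, 9ae094c, ae7ce22, b6eafad, bd9a17a, c3fae28, d3cded4, d893088}.
Reachable from b6eafad: {b6eafad}.
In bd9a17a's history but not b6eafad's: {31dabab, 35678b1, 3bcb9cf, 3d2d6d2, 61c7e7a, 6317a3b, 791690e, 9294db0, 9ae094c, ae7ce22, bd9a17a, c3fae28, d3cded4, d893088} — 14 commits.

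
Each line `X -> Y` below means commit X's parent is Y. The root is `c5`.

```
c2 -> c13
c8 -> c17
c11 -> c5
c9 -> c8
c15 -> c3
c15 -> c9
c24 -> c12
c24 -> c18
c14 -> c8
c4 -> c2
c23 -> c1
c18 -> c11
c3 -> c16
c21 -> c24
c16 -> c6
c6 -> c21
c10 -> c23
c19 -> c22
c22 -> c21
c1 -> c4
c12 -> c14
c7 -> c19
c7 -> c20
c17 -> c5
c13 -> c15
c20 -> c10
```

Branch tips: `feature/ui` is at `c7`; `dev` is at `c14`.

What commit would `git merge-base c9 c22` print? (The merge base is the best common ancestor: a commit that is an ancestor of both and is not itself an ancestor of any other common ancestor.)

c8

Ancestors of c9: {c17, c5, c8, c9}.
Ancestors of c22: {c11, c12, c14, c17, c18, c21, c22, c24, c5, c8}.
Common ancestors: {c17, c5, c8}.
Among these, c8 is not an ancestor of any other common ancestor — it is the merge base.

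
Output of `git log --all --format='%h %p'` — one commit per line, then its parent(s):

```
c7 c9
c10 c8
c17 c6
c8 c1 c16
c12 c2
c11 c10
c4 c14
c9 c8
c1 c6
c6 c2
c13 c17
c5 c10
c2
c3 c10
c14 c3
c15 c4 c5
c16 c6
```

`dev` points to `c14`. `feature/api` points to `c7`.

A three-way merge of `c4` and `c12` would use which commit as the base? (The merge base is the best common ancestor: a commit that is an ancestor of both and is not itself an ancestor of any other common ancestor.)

c2

Ancestors of c4: {c1, c10, c14, c16, c2, c3, c4, c6, c8}.
Ancestors of c12: {c12, c2}.
Common ancestors: {c2}.
The only common ancestor is c2, so it is the merge base.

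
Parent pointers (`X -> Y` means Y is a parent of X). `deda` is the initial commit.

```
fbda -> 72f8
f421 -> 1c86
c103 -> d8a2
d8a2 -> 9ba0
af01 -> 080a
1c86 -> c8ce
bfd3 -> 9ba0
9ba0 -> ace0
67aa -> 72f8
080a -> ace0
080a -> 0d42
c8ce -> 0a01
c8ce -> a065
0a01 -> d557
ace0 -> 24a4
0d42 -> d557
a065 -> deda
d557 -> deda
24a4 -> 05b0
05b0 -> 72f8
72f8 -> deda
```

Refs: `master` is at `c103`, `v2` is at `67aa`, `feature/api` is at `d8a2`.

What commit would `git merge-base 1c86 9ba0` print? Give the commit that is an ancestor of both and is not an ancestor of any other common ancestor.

Ancestors of 1c86: {0a01, 1c86, a065, c8ce, d557, deda}.
Ancestors of 9ba0: {05b0, 24a4, 72f8, 9ba0, ace0, deda}.
Common ancestors: {deda}.
The only common ancestor is deda, so it is the merge base.

deda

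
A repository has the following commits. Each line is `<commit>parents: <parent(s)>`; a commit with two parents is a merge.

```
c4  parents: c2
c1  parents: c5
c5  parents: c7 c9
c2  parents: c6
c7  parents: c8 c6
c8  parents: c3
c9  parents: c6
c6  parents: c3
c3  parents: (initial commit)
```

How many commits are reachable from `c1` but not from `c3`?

Reachable from c1: {c1, c3, c5, c6, c7, c8, c9}.
Reachable from c3: {c3}.
In c1's history but not c3's: {c1, c5, c6, c7, c8, c9} — 6 commits.

6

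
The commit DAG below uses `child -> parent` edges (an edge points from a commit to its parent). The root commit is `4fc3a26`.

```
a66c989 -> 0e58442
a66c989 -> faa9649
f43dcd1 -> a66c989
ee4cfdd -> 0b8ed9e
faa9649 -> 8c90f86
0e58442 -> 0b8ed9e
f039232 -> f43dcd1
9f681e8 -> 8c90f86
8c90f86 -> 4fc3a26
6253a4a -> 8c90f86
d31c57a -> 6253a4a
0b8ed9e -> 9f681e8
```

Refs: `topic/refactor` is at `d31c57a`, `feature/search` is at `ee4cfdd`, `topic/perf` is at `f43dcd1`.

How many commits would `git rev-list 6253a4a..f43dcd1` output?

Reachable from f43dcd1: {0b8ed9e, 0e58442, 4fc3a26, 8c90f86, 9f681e8, a66c989, f43dcd1, faa9649}.
Reachable from 6253a4a: {4fc3a26, 6253a4a, 8c90f86}.
In f43dcd1's history but not 6253a4a's: {0b8ed9e, 0e58442, 9f681e8, a66c989, f43dcd1, faa9649} — 6 commits.

6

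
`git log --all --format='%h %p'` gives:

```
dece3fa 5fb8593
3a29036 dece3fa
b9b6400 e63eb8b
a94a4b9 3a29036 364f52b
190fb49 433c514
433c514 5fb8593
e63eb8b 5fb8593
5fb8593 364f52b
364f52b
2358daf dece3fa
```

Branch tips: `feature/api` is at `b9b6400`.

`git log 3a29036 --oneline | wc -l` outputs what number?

4

Walking parent pointers from 3a29036: reachable set = {364f52b, 3a29036, 5fb8593, dece3fa}.
That is 4 commits.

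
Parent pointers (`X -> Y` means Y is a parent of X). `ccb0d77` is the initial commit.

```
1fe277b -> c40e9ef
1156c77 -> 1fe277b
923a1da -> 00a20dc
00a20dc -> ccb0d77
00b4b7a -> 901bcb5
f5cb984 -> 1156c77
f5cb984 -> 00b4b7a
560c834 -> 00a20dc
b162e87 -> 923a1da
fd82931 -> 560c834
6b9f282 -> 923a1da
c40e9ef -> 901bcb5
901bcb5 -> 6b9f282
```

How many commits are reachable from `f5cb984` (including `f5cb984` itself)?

Walking parent pointers from f5cb984: reachable set = {00a20dc, 00b4b7a, 1156c77, 1fe277b, 6b9f282, 901bcb5, 923a1da, c40e9ef, ccb0d77, f5cb984}.
That is 10 commits.

10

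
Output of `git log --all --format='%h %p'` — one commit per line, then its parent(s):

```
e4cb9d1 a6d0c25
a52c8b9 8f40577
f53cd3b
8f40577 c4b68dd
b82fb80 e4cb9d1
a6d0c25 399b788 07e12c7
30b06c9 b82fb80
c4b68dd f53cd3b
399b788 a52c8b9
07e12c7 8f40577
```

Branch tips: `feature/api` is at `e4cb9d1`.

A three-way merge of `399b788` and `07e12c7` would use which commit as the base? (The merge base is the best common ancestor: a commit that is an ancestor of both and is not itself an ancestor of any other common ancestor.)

8f40577

Ancestors of 399b788: {399b788, 8f40577, a52c8b9, c4b68dd, f53cd3b}.
Ancestors of 07e12c7: {07e12c7, 8f40577, c4b68dd, f53cd3b}.
Common ancestors: {8f40577, c4b68dd, f53cd3b}.
Among these, 8f40577 is not an ancestor of any other common ancestor — it is the merge base.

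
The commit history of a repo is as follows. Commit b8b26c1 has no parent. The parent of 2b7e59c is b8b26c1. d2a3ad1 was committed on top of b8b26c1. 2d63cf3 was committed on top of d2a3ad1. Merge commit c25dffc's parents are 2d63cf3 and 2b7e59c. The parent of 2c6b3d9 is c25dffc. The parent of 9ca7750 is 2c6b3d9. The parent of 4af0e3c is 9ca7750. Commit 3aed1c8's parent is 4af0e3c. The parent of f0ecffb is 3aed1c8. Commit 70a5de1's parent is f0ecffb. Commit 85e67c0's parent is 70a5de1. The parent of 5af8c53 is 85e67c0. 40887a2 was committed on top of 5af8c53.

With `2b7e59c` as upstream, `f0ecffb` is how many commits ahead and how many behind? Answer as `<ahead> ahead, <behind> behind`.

Reachable from f0ecffb: {2b7e59c, 2c6b3d9, 2d63cf3, 3aed1c8, 4af0e3c, 9ca7750, b8b26c1, c25dffc, d2a3ad1, f0ecffb}.
Reachable from 2b7e59c: {2b7e59c, b8b26c1}.
Only in f0ecffb's history (ahead): {2c6b3d9, 2d63cf3, 3aed1c8, 4af0e3c, 9ca7750, c25dffc, d2a3ad1, f0ecffb} — 8.
Only in 2b7e59c's history (behind): {} — 0.

8 ahead, 0 behind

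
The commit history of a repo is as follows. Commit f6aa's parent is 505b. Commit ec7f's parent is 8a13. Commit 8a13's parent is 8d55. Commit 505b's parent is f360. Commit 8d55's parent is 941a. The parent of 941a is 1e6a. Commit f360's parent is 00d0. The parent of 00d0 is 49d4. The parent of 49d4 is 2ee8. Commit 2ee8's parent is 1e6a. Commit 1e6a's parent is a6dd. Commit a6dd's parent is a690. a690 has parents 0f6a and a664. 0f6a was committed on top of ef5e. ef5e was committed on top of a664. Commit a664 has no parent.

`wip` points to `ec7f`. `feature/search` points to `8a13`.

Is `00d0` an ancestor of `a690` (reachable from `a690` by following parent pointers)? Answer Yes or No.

No

Ancestors of a690: {0f6a, a664, a690, ef5e}.
00d0 is not in that set, so it is not an ancestor of a690.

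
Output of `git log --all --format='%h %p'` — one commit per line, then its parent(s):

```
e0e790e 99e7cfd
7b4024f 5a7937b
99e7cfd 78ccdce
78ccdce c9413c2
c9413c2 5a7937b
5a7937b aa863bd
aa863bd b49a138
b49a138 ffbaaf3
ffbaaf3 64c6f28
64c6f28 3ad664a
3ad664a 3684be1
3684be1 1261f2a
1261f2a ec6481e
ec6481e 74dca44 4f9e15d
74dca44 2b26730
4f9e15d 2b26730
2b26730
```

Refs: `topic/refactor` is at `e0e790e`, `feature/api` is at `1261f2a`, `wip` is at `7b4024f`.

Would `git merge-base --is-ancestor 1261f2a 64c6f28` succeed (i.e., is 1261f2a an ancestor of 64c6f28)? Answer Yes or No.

Ancestors of 64c6f28 (commits reachable by following parents): {1261f2a, 2b26730, 3684be1, 3ad664a, 4f9e15d, 64c6f28, 74dca44, ec6481e}.
1261f2a is in that set, so it is an ancestor of 64c6f28.

Yes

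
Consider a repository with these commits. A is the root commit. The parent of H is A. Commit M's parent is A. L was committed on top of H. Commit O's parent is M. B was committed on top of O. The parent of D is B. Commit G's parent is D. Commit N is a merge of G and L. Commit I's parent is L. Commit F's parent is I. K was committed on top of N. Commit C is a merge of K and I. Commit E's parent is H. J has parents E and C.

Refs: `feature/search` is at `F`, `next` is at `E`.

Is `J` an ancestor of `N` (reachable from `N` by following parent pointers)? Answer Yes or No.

No

Ancestors of N: {A, B, D, G, H, L, M, N, O}.
J is not in that set, so it is not an ancestor of N.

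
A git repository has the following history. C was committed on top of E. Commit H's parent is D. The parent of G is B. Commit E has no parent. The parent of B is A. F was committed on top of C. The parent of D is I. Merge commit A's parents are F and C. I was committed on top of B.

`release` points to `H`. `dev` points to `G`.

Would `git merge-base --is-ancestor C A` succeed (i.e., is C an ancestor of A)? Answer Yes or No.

Ancestors of A (commits reachable by following parents): {A, C, E, F}.
C is in that set, so it is an ancestor of A.

Yes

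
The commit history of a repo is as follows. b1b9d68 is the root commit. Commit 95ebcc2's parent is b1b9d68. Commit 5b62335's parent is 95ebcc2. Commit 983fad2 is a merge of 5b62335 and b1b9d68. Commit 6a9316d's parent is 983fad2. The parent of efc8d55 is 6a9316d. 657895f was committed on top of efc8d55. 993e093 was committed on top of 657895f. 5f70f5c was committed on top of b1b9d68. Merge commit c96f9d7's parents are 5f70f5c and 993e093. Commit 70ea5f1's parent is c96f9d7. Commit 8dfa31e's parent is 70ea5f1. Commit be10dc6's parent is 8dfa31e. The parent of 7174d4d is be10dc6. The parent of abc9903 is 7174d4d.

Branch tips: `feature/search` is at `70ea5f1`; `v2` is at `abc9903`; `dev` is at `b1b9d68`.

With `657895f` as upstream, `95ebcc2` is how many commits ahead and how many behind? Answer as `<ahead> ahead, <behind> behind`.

Reachable from 95ebcc2: {95ebcc2, b1b9d68}.
Reachable from 657895f: {5b62335, 657895f, 6a9316d, 95ebcc2, 983fad2, b1b9d68, efc8d55}.
Only in 95ebcc2's history (ahead): {} — 0.
Only in 657895f's history (behind): {5b62335, 657895f, 6a9316d, 983fad2, efc8d55} — 5.

0 ahead, 5 behind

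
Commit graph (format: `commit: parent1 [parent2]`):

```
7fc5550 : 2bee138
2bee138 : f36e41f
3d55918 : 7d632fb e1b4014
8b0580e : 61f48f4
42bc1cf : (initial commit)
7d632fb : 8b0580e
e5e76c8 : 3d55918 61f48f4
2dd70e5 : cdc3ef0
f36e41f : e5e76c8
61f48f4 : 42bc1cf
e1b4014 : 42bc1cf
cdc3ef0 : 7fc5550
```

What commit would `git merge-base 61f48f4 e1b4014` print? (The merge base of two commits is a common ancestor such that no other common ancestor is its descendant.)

Ancestors of 61f48f4: {42bc1cf, 61f48f4}.
Ancestors of e1b4014: {42bc1cf, e1b4014}.
Common ancestors: {42bc1cf}.
The only common ancestor is 42bc1cf, so it is the merge base.

42bc1cf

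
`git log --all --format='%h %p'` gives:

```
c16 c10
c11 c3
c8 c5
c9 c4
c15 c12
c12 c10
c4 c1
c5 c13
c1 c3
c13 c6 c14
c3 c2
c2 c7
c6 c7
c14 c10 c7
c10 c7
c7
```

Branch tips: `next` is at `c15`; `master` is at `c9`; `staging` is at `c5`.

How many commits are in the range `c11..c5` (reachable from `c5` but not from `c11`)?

Reachable from c5: {c10, c13, c14, c5, c6, c7}.
Reachable from c11: {c11, c2, c3, c7}.
In c5's history but not c11's: {c10, c13, c14, c5, c6} — 5 commits.

5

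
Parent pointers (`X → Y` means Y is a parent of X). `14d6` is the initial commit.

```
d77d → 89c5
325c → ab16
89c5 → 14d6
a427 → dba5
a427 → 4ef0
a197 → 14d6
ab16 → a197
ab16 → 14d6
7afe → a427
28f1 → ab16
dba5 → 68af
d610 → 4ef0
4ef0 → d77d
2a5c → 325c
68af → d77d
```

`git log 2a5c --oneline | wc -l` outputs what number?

5

Walking parent pointers from 2a5c: reachable set = {14d6, 2a5c, 325c, a197, ab16}.
That is 5 commits.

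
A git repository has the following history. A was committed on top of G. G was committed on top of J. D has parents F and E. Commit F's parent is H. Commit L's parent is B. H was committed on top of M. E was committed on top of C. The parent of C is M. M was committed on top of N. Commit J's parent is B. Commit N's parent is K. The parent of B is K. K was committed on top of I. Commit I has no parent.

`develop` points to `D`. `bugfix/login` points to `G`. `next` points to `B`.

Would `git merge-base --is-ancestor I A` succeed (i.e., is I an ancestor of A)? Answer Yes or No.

Yes

Ancestors of A (commits reachable by following parents): {A, B, G, I, J, K}.
I is in that set, so it is an ancestor of A.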